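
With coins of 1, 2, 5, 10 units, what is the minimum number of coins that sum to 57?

57 − 5×10→7 − 1×5→2 − 1×2→0
Total coins = 5 + 1 + 1 = 7

7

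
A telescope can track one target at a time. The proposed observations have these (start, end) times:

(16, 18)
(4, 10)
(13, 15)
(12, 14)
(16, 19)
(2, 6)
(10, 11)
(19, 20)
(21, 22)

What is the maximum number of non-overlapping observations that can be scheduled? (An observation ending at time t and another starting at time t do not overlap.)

6

Sorted by end: (2,6)  (4,10)  (10,11)  (12,14)  (13,15)  (16,18)  (16,19)  (19,20)  (21,22)
take (2,6); take (10,11); take (12,14); take (16,18); take (19,20); take (21,22).
Selected 6 observations.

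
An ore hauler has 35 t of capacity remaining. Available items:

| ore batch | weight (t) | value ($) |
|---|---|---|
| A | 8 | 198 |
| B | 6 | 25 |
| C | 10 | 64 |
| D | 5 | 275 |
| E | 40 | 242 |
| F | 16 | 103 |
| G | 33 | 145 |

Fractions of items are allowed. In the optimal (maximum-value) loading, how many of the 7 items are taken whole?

Ratios (sorted): D 55.00, A 24.75, F 6.44, C 6.40, E 6.05, G 4.39, B 4.17
take D (5 @ 275); take A (8 @ 198); take F (16 @ 103); take 6/10 of C → 38.40. Capacity used 35/35.
3 item(s) taken whole; one partial (take 6/10 of C).

3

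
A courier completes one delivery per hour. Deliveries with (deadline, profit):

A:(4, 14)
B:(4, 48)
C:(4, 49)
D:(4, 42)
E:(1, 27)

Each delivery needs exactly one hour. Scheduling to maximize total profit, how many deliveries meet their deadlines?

Take jobs in profit order; each goes to the latest open slot no later than its deadline.
By profit: C(d4,49), B(d4,48), D(d4,42), E(d1,27), A(d4,14)
C→slot 4; B→slot 3; D→slot 2; E→slot 1; A skipped.
4 of 5 scheduled.

4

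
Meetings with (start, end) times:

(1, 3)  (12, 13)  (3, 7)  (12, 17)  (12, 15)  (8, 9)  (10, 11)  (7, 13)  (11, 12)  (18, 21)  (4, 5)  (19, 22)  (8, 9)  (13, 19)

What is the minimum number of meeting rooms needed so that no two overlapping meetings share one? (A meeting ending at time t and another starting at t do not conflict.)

The answer is the maximum number of intervals overlapping at any instant.
starts: [1, 3, 4, 7, 8, 8, 10, 11, 12, 12, 12, 13, 18, 19]
ends:   [3, 5, 7, 9, 9, 11, 12, 13, 13, 15, 17, 19, 21, 22]
s1→1 e3→0 s3→1 s4→2 e5→1 e7→0 s7→1 s8→2 s8→3 e9→2 e9→1 s10→2 e11→1 s11→2 e12→1 s12→2 s12→3 s12→4  — peak 4.

4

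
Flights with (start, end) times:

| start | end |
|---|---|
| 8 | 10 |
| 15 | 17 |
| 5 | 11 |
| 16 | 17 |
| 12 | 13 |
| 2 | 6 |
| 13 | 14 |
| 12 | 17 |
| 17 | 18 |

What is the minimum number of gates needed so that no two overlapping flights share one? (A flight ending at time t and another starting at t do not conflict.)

3

The answer is the maximum number of intervals overlapping at any instant.
starts: [2, 5, 8, 12, 12, 13, 15, 16, 17]
ends:   [6, 10, 11, 13, 14, 17, 17, 17, 18]
s2→1 s5→2 e6→1 s8→2 e10→1 e11→0 s12→1 s12→2 e13→1 s13→2 e14→1 s15→2 s16→3  — peak 3.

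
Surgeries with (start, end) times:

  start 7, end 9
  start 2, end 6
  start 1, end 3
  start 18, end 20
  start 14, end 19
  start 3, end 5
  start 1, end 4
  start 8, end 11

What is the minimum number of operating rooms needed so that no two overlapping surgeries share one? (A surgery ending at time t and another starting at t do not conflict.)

starts: [1, 1, 2, 3, 7, 8, 14, 18]
ends:   [3, 4, 5, 6, 9, 11, 19, 20]
s1→1 s1→2 s2→3  — peak 3.

3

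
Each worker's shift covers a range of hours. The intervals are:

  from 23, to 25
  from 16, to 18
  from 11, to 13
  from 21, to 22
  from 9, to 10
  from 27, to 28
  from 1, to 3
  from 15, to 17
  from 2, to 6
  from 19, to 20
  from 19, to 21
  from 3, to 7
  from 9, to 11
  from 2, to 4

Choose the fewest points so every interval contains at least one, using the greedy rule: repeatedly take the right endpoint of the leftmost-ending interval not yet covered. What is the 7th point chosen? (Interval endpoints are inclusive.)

Sorted: [1,3] [2,4] [2,6] [3,7] [9,10] [9,11] [11,13] [15,17] [16,18] [19,20] [19,21] [21,22] [23,25] [27,28]
{[1,3],[2,4],[2,6],[3,7]} hit by 3; {[9,10],[9,11]} hit by 10; {[11,13]} hit by 13; {[15,17],[16,18]} hit by 17; {[19,20],[19,21]} hit by 20; {[21,22]} hit by 22; {[23,25]} hit by 25; {[27,28]} hit by 28.
Points: 3, 10, 13, 17, 20, 22, 25, 28 (8 total).

25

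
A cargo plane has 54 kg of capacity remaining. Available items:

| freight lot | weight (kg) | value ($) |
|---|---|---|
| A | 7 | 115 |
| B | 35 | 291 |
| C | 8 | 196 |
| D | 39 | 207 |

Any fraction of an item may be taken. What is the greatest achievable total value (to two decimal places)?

623.23

Sort by value per unit weight and fill in that order.
Order: C (196/8=24.50) > A (115/7=16.43) > B (291/35=8.31) > D (207/39=5.31)
Fill: take C (8 @ 196) → take A (7 @ 115) → take B (35 @ 291) → take 4/39 of D → 21.23; 54/54 used.
Total value = 623.23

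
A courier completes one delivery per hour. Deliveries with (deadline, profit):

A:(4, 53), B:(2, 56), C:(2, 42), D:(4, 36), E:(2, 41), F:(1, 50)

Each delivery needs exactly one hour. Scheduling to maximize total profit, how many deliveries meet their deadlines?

Take jobs in profit order; each goes to the latest open slot no later than its deadline.
Profit order: B=56 A=53 F=50 C=42 E=41 D=36
Assign: B→slot 2, A→slot 4, F→slot 1, C skipped, E skipped, D→slot 3.
Slots: [1:F] [2:B] [3:D] [4:A]
4 of 6 scheduled.

4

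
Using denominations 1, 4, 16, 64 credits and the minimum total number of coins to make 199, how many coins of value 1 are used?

Use the largest denomination that fits, subtract, and repeat.
199 = 3×64 + 1×4 + 3×1
Count of 1: 3

3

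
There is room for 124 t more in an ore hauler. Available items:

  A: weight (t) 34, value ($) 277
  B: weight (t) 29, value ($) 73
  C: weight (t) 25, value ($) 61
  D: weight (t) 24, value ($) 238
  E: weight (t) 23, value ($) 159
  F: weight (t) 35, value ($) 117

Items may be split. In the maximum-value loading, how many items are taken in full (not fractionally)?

4

Sort by value per unit weight and fill in that order.
Order: D (238/24=9.92) > A (277/34=8.15) > E (159/23=6.91) > F (117/35=3.34) > B (73/29=2.52) > C (61/25=2.44)
Fill: take D (24 @ 238) → take A (34 @ 277) → take E (23 @ 159) → take F (35 @ 117) → take 8/29 of B → 20.14; 124/124 used.
4 item(s) taken whole; one partial (take 8/29 of B).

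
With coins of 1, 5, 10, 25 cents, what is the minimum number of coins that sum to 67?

67 − 2×25→17 − 1×10→7 − 1×5→2 − 2×1→0
Total coins = 2 + 1 + 1 + 2 = 6

6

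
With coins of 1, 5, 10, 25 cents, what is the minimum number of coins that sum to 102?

102 − 4×25→2 − 2×1→0
Total coins = 4 + 2 = 6

6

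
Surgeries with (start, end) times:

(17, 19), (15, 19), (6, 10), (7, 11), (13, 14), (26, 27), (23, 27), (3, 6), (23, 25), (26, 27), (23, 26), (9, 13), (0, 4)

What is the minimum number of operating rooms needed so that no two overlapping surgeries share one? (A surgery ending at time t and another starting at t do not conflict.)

Count concurrent intervals with a sweep; the peak is the room count.
Events (time:±→running): 0:+→1 3:+→2 4:-→1 6:-→0 6:+→1 7:+→2 9:+→3 … peak 3.

3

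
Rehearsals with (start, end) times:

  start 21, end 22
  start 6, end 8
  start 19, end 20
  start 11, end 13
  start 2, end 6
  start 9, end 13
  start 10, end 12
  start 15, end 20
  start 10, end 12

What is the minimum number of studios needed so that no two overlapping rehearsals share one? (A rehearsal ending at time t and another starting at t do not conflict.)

4

Count concurrent intervals with a sweep; the peak is the room count.
Events (time:±→running): 2:+→1 6:-→0 6:+→1 8:-→0 9:+→1 10:+→2 10:+→3 11:+→4 … peak 4.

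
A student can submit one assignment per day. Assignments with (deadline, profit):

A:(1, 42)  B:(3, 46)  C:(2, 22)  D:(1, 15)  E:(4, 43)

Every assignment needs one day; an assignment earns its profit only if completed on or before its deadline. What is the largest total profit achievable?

153

Sort by profit descending; place each in the latest free slot ≤ its deadline.
By profit: B(d3,46), E(d4,43), A(d1,42), C(d2,22), D(d1,15)
B→slot 3; E→slot 4; A→slot 1; C→slot 2; D skipped.
Profit = 42 + 22 + 46 + 43 = 153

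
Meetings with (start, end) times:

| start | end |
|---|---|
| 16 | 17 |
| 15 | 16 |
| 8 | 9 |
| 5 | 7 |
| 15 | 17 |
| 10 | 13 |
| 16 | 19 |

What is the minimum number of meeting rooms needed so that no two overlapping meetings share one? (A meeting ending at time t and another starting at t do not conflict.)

Count concurrent intervals with a sweep; the peak is the room count.
Events (time:±→running): 5:+→1 7:-→0 8:+→1 9:-→0 10:+→1 13:-→0 15:+→1 15:+→2 16:-→1 16:+→2 16:+→3 … peak 3.

3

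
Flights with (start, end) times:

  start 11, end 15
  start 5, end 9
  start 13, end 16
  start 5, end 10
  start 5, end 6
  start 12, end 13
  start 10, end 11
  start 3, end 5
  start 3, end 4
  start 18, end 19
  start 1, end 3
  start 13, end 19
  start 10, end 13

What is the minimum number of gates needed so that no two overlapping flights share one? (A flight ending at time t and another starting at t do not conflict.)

Count concurrent intervals with a sweep; the peak is the room count.
Events (time:±→running): 1:+→1 3:-→0 3:+→1 3:+→2 4:-→1 5:-→0 5:+→1 5:+→2 5:+→3 … peak 3.

3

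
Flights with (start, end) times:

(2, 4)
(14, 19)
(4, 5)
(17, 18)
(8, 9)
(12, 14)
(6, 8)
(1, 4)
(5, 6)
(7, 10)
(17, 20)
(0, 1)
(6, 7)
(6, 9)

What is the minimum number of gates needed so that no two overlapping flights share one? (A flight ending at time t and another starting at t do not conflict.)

Count concurrent intervals with a sweep; the peak is the room count.
starts: [0, 1, 2, 4, 5, 6, 6, 6, 7, 8, 12, 14, 17, 17]
ends:   [1, 4, 4, 5, 6, 7, 8, 9, 9, 10, 14, 18, 19, 20]
s0→1 e1→0 s1→1 s2→2 e4→1 e4→0 s4→1 e5→0 s5→1 e6→0 s6→1 s6→2 s6→3  — peak 3.

3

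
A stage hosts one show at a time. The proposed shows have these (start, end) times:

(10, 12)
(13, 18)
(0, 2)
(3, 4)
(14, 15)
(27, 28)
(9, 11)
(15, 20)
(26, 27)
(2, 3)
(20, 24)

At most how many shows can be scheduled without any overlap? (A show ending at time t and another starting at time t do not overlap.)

By end time: (0,2), (2,3), (3,4), (9,11), (10,12), (14,15), (13,18), (15,20), (20,24), (26,27), (27,28).
Pick (0,2); next start ≥ 2 → (2,3); next start ≥ 3 → (3,4); next start ≥ 4 → (9,11); next start ≥ 11 → (14,15); next start ≥ 15 → (15,20); next start ≥ 20 → (20,24); next start ≥ 24 → (26,27); next start ≥ 27 → (27,28).
Selected 9 shows.

9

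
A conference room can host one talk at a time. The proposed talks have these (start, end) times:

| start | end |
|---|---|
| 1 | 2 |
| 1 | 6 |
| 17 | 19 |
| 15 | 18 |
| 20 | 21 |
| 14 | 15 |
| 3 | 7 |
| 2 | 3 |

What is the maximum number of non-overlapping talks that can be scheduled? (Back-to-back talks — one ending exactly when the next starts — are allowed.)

Sort by end time and greedily take each interval whose start is ≥ the last chosen end.
By end time: (1,2), (2,3), (1,6), (3,7), (14,15), (15,18), (17,19), (20,21).
Pick (1,2); next start ≥ 2 → (2,3); next start ≥ 3 → (3,7); next start ≥ 7 → (14,15); next start ≥ 15 → (15,18); next start ≥ 18 → (20,21).
Selected 6 talks.

6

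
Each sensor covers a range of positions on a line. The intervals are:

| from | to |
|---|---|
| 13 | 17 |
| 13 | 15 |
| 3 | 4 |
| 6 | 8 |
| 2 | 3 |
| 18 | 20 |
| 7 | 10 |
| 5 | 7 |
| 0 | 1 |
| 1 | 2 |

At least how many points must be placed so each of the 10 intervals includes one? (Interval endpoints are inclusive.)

5

Sort by right endpoint; whenever an interval is uncovered, place a point at its right end.
By right end: [0,1]  [1,2]  [2,3]  [3,4]  [5,7]  [6,8]  [7,10]  [13,15]  [13,17]  [18,20]
[0,1] uncovered → point at 1; [2,3] uncovered → point at 3; [5,7] uncovered → point at 7; [13,15] uncovered → point at 15; [18,20] uncovered → point at 20.
Points: 1, 3, 7, 15, 20 (5 total).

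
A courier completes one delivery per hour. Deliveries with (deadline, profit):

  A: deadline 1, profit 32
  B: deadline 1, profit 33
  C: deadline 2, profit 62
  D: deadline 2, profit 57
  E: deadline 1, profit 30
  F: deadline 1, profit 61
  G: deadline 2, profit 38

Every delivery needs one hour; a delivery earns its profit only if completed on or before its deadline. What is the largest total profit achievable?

Take jobs in profit order; each goes to the latest open slot no later than its deadline.
By profit: C(d2,62), F(d1,61), D(d2,57), G(d2,38), B(d1,33), A(d1,32), E(d1,30)
C→slot 2; F→slot 1; D skipped; G skipped; B skipped; A skipped; E skipped.
Profit = 61 + 62 = 123

123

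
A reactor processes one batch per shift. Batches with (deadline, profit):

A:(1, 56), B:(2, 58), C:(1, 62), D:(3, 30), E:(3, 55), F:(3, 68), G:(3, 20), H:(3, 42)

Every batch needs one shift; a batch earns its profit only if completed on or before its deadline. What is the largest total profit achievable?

188

Sort by profit descending; place each in the latest free slot ≤ its deadline.
By profit: F(d3,68), C(d1,62), B(d2,58), A(d1,56), E(d3,55), H(d3,42), D(d3,30), G(d3,20)
F→slot 3; C→slot 1; B→slot 2; A skipped; E skipped; H skipped; D skipped; G skipped.
Profit = 62 + 58 + 68 = 188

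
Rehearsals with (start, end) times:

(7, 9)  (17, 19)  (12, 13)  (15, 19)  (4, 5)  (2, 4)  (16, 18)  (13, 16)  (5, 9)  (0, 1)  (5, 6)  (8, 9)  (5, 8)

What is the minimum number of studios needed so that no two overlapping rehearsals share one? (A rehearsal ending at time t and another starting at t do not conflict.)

Count concurrent intervals with a sweep; the peak is the room count.
starts: [0, 2, 4, 5, 5, 5, 7, 8, 12, 13, 15, 16, 17]
ends:   [1, 4, 5, 6, 8, 9, 9, 9, 13, 16, 18, 19, 19]
s0→1 e1→0 s2→1 e4→0 s4→1 e5→0 s5→1 s5→2 s5→3  — peak 3.

3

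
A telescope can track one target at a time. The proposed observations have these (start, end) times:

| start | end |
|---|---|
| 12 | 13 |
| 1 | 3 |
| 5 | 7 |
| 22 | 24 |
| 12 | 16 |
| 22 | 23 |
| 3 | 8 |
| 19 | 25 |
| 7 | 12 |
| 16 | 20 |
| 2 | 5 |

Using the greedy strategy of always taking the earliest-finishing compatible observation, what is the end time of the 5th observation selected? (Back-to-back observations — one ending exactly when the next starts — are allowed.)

Sorted by end: (1,3)  (2,5)  (5,7)  (3,8)  (7,12)  (12,13)  (12,16)  (16,20)  (22,23)  (22,24)  (19,25)
take (1,3); skip (2,5); take (5,7); take (7,12); take (12,13); skip (12,16); take (16,20); take (22,23); skip (22,24); skip (19,25).
Selected: (1,3) (5,7) (7,12) (12,13) (16,20) (22,23)

20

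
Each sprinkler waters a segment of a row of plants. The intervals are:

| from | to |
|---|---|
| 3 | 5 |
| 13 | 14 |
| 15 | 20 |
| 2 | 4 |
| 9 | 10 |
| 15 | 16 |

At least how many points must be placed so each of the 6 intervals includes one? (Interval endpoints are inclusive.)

Sort by right endpoint; whenever an interval is uncovered, place a point at its right end.
Sorted: [2,4] [3,5] [9,10] [13,14] [15,16] [15,20]
{[2,4],[3,5]} hit by 4; {[9,10]} hit by 10; {[13,14]} hit by 14; {[15,16],[15,20]} hit by 16.
Points: 4, 10, 14, 16 (4 total).

4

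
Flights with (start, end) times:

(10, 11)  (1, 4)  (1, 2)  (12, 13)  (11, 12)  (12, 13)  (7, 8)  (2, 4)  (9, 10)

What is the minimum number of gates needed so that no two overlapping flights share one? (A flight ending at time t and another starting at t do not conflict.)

Count concurrent intervals with a sweep; the peak is the room count.
Events (time:±→running): 1:+→1 1:+→2 … peak 2.

2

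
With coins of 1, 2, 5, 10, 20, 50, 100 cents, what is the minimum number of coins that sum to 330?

5

Greedy: take as many of the largest coin as possible, then repeat with the remainder.
330 = 3×100 + 1×20 + 1×10
Total coins = 3 + 1 + 1 = 5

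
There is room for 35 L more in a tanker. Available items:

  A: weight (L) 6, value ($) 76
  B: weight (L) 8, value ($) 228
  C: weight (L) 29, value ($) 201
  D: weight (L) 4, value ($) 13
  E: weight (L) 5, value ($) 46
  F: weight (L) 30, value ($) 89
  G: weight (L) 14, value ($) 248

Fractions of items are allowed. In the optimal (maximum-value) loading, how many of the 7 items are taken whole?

4

Sort by value per unit weight and fill in that order.
Ratios (sorted): B 28.50, G 17.71, A 12.67, E 9.20, C 6.93, D 3.25, F 2.97
take B (8 @ 228); take G (14 @ 248); take A (6 @ 76); take E (5 @ 46); take 2/29 of C → 13.86. Capacity used 35/35.
4 item(s) taken whole; one partial (take 2/29 of C).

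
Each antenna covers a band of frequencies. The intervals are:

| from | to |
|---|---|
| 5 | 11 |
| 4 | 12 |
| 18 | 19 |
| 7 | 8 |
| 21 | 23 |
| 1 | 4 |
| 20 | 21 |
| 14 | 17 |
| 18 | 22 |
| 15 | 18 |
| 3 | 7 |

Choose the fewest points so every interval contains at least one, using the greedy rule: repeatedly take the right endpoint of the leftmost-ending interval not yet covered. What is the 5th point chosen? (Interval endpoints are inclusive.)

21

Sort by right endpoint; whenever an interval is uncovered, place a point at its right end.
By right end: [1,4]  [3,7]  [7,8]  [5,11]  [4,12]  [14,17]  [15,18]  [18,19]  [20,21]  [18,22]  [21,23]
[1,4] uncovered → point at 4; [7,8] uncovered → point at 8; [14,17] uncovered → point at 17; [18,19] uncovered → point at 19; [20,21] uncovered → point at 21.
Points: 4, 8, 17, 19, 21 (5 total).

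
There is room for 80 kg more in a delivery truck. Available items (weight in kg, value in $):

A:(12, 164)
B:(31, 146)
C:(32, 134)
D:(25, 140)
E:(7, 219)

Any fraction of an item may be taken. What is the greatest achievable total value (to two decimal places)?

689.94

Greedy by value/weight ratio, highest first.
Order: E (219/7=31.29) > A (164/12=13.67) > D (140/25=5.60) > B (146/31=4.71) > C (134/32=4.19)
Fill: take E (7 @ 219) → take A (12 @ 164) → take D (25 @ 140) → take B (31 @ 146) → take 5/32 of C → 20.94; 80/80 used.
Total value = 689.94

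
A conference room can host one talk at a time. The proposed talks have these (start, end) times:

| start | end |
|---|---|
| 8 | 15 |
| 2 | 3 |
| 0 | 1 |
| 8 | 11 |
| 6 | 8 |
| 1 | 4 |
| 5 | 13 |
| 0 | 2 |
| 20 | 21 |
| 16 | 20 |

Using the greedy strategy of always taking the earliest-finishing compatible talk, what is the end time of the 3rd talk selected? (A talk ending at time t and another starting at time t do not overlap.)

8

Sorted by end: (0,1)  (0,2)  (2,3)  (1,4)  (6,8)  (8,11)  (5,13)  (8,15)  (16,20)  (20,21)
take (0,1); skip (0,2); take (2,3); take (6,8); take (8,11); skip (8,15); take (16,20); take (20,21).
Selected: (0,1) (2,3) (6,8) (8,11) (16,20) (20,21)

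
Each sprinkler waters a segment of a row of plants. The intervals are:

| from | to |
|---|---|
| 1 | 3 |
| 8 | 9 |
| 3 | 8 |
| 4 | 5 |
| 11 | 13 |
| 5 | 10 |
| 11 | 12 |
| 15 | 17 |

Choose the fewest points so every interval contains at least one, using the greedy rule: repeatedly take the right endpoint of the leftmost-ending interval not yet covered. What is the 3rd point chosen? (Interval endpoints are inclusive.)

Sorted: [1,3] [4,5] [3,8] [8,9] [5,10] [11,12] [11,13] [15,17]
{[1,3]} hit by 3; {[4,5],[3,8]} hit by 5; {[8,9],[5,10]} hit by 9; {[11,12],[11,13]} hit by 12; {[15,17]} hit by 17.
Points: 3, 5, 9, 12, 17 (5 total).

9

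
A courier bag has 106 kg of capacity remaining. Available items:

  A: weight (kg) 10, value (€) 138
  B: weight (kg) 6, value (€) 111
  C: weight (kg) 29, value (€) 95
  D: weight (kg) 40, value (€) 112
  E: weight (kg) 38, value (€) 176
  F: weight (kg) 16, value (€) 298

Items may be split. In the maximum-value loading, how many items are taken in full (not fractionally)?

5

Ratios (sorted): F 18.62, B 18.50, A 13.80, E 4.63, C 3.28, D 2.80
take F (16 @ 298); take B (6 @ 111); take A (10 @ 138); take E (38 @ 176); take C (29 @ 95); take 7/40 of D → 19.60. Capacity used 106/106.
5 item(s) taken whole; one partial (take 7/40 of D).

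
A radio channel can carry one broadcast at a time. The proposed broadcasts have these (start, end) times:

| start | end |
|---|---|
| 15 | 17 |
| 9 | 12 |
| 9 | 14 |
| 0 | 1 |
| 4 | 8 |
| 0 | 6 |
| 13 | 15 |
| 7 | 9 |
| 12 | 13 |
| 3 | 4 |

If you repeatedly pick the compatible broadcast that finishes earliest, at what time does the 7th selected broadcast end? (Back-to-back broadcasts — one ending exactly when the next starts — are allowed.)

Greedy by earliest finish: after sorting by end time, pick each interval compatible with the last pick.
By end time: (0,1), (3,4), (0,6), (4,8), (7,9), (9,12), (12,13), (9,14), (13,15), (15,17).
Pick (0,1); next start ≥ 1 → (3,4); next start ≥ 4 → (4,8); next start ≥ 8 → (9,12); next start ≥ 12 → (12,13); next start ≥ 13 → (13,15); next start ≥ 15 → (15,17).
Selected: (0,1) (3,4) (4,8) (9,12) (12,13) (13,15) (15,17)

17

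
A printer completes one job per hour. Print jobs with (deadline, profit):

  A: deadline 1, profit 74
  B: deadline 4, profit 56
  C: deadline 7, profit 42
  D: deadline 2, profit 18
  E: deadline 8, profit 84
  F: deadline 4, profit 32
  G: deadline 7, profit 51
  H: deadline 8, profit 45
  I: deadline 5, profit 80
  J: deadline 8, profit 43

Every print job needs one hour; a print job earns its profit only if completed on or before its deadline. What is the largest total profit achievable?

Sort by profit descending; place each in the latest free slot ≤ its deadline.
Profit order: E=84 I=80 A=74 B=56 G=51 H=45 J=43 C=42 F=32 D=18
Assign: E→slot 8, I→slot 5, A→slot 1, B→slot 4, G→slot 7, H→slot 6, J→slot 3, C→slot 2, F skipped, D skipped.
Slots: [1:A] [2:C] [3:J] [4:B] [5:I] [6:H] [7:G] [8:E]
Profit = 74 + 42 + 43 + 56 + 80 + 45 + 51 + 84 = 475

475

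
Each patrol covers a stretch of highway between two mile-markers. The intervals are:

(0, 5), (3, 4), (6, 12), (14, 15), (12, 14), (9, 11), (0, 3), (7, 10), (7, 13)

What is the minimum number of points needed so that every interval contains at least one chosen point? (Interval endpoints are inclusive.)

3

Process intervals by earliest right end; each time one isn't hit yet, stab at its right endpoint.
By right end: [0,3]  [3,4]  [0,5]  [7,10]  [9,11]  [6,12]  [7,13]  [12,14]  [14,15]
[0,3] uncovered → point at 3; [7,10] uncovered → point at 10; [12,14] uncovered → point at 14.
Points: 3, 10, 14 (3 total).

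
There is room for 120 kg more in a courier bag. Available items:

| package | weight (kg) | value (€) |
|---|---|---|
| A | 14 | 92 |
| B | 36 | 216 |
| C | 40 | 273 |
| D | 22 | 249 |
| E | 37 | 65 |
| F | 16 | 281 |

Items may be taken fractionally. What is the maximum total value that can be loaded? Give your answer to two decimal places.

Greedy by value/weight ratio, highest first.
Order: F (281/16=17.56) > D (249/22=11.32) > C (273/40=6.83) > A (92/14=6.57) > B (216/36=6.00) > E (65/37=1.76)
Fill: take F (16 @ 281) → take D (22 @ 249) → take C (40 @ 273) → take A (14 @ 92) → take 28/36 of B → 168.00; 120/120 used.
Total value = 1063.00

1063.00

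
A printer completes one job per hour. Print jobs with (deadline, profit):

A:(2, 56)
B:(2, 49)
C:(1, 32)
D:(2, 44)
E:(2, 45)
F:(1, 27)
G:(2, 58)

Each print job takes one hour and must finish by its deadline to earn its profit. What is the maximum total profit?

114

Sort by profit descending; place each in the latest free slot ≤ its deadline.
By profit: G(d2,58), A(d2,56), B(d2,49), E(d2,45), D(d2,44), C(d1,32), F(d1,27)
G→slot 2; A→slot 1; B skipped; E skipped; D skipped; C skipped; F skipped.
Profit = 56 + 58 = 114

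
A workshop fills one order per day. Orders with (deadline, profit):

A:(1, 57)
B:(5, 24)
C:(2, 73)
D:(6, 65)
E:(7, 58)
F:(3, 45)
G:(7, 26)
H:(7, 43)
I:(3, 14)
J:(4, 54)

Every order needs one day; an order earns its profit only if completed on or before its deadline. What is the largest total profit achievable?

395

By profit: C(d2,73), D(d6,65), E(d7,58), A(d1,57), J(d4,54), F(d3,45), H(d7,43), G(d7,26), B(d5,24), I(d3,14)
C→slot 2; D→slot 6; E→slot 7; A→slot 1; J→slot 4; F→slot 3; H→slot 5; G skipped; B skipped; I skipped.
Profit = 57 + 73 + 45 + 54 + 43 + 65 + 58 = 395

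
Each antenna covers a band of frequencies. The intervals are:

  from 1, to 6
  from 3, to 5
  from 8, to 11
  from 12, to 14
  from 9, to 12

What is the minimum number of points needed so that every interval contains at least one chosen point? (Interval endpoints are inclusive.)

Process intervals by earliest right end; each time one isn't hit yet, stab at its right endpoint.
By right end: [3,5]  [1,6]  [8,11]  [9,12]  [12,14]
[3,5] uncovered → point at 5; [8,11] uncovered → point at 11; [12,14] uncovered → point at 14.
Points: 5, 11, 14 (3 total).

3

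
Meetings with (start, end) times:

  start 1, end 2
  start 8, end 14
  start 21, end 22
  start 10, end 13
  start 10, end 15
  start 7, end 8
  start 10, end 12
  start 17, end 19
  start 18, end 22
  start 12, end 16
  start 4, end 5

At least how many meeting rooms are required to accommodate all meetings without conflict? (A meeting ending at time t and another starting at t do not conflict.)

4

Count concurrent intervals with a sweep; the peak is the room count.
starts: [1, 4, 7, 8, 10, 10, 10, 12, 17, 18, 21]
ends:   [2, 5, 8, 12, 13, 14, 15, 16, 19, 22, 22]
s1→1 e2→0 s4→1 e5→0 s7→1 e8→0 s8→1 s10→2 s10→3 s10→4  — peak 4.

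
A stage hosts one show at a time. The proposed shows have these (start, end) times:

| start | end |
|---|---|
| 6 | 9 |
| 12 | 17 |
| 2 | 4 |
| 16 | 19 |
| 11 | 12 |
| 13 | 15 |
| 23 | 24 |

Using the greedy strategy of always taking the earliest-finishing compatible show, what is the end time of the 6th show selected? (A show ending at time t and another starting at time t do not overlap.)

24

Order by finish time; keep every interval that doesn't clash with the previous kept one.
Sorted by end: (2,4)  (6,9)  (11,12)  (13,15)  (12,17)  (16,19)  (23,24)
take (2,4); take (6,9); take (11,12); take (13,15); take (16,19); take (23,24).
Selected: (2,4) (6,9) (11,12) (13,15) (16,19) (23,24)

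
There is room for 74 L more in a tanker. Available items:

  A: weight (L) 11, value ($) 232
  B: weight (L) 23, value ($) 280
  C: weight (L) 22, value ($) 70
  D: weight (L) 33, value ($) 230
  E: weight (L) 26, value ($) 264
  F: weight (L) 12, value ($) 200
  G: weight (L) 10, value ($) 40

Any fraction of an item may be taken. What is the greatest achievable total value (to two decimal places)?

989.94

Sort by value per unit weight and fill in that order.
Ratios (sorted): A 21.09, F 16.67, B 12.17, E 10.15, D 6.97, G 4.00, C 3.18
take A (11 @ 232); take F (12 @ 200); take B (23 @ 280); take E (26 @ 264); take 2/33 of D → 13.94. Capacity used 74/74.
Total value = 989.94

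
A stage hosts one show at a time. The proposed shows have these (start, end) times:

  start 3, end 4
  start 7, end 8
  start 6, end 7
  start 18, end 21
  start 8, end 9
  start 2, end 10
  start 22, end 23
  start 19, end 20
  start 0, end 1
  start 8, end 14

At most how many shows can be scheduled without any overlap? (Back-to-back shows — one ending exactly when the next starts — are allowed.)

7

Sort by end time and greedily take each interval whose start is ≥ the last chosen end.
Sorted by end: (0,1)  (3,4)  (6,7)  (7,8)  (8,9)  (2,10)  (8,14)  (19,20)  (18,21)  (22,23)
take (0,1); take (3,4); take (6,7); take (7,8); take (8,9); skip (2,10); take (19,20); take (22,23).
Selected 7 shows.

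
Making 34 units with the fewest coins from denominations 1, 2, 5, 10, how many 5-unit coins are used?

Use the largest denomination that fits, subtract, and repeat.
34 = 3×10 + 2×2
Count of 5: 0

0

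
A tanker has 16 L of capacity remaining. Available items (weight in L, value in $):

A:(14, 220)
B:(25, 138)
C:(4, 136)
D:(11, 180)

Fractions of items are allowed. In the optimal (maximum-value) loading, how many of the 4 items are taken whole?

2

Ratios (sorted): C 34.00, D 16.36, A 15.71, B 5.52
take C (4 @ 136); take D (11 @ 180); take 1/14 of A → 15.71. Capacity used 16/16.
2 item(s) taken whole; one partial (take 1/14 of A).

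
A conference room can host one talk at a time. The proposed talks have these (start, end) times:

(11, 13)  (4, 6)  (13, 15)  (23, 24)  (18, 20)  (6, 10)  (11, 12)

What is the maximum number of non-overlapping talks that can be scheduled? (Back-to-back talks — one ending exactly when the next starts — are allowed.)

Sort by end time and greedily take each interval whose start is ≥ the last chosen end.
By end time: (4,6), (6,10), (11,12), (11,13), (13,15), (18,20), (23,24).
Pick (4,6); next start ≥ 6 → (6,10); next start ≥ 10 → (11,12); next start ≥ 12 → (13,15); next start ≥ 15 → (18,20); next start ≥ 20 → (23,24).
Selected 6 talks.

6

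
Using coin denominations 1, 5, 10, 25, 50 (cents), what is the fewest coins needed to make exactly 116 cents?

5

116 = 2×50 + 1×10 + 1×5 + 1×1
Total coins = 2 + 1 + 1 + 1 = 5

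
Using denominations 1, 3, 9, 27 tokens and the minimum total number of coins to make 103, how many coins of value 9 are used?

Use the largest denomination that fits, subtract, and repeat.
103 = 3×27 + 2×9 + 1×3 + 1×1
Count of 9: 2

2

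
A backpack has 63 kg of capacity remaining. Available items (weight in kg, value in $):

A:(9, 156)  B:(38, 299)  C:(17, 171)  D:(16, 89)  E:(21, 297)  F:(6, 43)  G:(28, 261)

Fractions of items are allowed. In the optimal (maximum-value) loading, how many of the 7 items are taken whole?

Order: A (156/9=17.33) > E (297/21=14.14) > C (171/17=10.06) > G (261/28=9.32) > B (299/38=7.87) > F (43/6=7.17) > D (89/16=5.56)
Fill: take A (9 @ 156) → take E (21 @ 297) → take C (17 @ 171) → take 16/28 of G → 149.14; 63/63 used.
3 item(s) taken whole; one partial (take 16/28 of G).

3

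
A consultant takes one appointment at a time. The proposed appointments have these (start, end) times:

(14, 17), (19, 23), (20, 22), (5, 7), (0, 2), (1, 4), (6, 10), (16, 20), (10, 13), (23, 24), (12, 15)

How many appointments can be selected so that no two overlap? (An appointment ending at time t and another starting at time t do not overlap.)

6

Sorted by end: (0,2)  (1,4)  (5,7)  (6,10)  (10,13)  (12,15)  (14,17)  (16,20)  (20,22)  (19,23)  (23,24)
take (0,2); skip (1,4); take (5,7); take (10,13); take (14,17); take (20,22); take (23,24).
Selected 6 appointments.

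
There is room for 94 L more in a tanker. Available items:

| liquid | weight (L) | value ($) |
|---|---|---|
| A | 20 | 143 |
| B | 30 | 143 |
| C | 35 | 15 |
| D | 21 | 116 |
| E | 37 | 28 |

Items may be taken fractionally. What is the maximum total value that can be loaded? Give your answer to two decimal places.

Order: A (143/20=7.15) > D (116/21=5.52) > B (143/30=4.77) > E (28/37=0.76) > C (15/35=0.43)
Fill: take A (20 @ 143) → take D (21 @ 116) → take B (30 @ 143) → take 23/37 of E → 17.41; 94/94 used.
Total value = 419.41

419.41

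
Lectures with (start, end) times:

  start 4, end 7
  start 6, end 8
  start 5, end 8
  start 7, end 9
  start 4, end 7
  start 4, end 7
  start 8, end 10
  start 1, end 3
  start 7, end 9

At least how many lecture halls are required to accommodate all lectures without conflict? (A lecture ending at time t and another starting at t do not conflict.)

starts: [1, 4, 4, 4, 5, 6, 7, 7, 8]
ends:   [3, 7, 7, 7, 8, 8, 9, 9, 10]
s1→1 e3→0 s4→1 s4→2 s4→3 s5→4 s6→5  — peak 5.

5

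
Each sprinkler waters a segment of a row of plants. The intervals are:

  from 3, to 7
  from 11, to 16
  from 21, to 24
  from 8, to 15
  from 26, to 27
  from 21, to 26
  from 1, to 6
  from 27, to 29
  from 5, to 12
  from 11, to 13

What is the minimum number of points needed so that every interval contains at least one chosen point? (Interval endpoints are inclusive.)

Sorted: [1,6] [3,7] [5,12] [11,13] [8,15] [11,16] [21,24] [21,26] [26,27] [27,29]
{[1,6],[3,7],[5,12]} hit by 6; {[11,13],[8,15],[11,16]} hit by 13; {[21,24],[21,26]} hit by 24; {[26,27],[27,29]} hit by 27.
Points: 6, 13, 24, 27 (4 total).

4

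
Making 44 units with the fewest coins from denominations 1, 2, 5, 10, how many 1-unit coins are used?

44 = 4×10 + 2×2
Count of 1: 0

0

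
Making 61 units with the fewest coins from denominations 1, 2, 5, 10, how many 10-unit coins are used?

61 − 6×10→1 − 1×1→0
Count of 10: 6

6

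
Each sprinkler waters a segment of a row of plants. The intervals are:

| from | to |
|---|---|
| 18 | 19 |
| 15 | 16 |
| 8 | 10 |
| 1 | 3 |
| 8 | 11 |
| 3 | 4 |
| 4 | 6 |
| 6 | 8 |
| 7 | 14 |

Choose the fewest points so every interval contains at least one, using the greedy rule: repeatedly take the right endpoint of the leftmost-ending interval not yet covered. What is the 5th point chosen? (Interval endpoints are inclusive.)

Sort by right endpoint; whenever an interval is uncovered, place a point at its right end.
Sorted: [1,3] [3,4] [4,6] [6,8] [8,10] [8,11] [7,14] [15,16] [18,19]
{[1,3],[3,4]} hit by 3; {[4,6],[6,8]} hit by 6; {[8,10],[8,11],[7,14]} hit by 10; {[15,16]} hit by 16; {[18,19]} hit by 19.
Points: 3, 6, 10, 16, 19 (5 total).

19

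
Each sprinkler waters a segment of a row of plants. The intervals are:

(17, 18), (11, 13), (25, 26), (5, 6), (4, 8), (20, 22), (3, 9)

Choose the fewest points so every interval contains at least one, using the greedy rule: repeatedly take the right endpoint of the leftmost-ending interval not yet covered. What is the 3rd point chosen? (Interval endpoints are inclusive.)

18

By right end: [5,6]  [4,8]  [3,9]  [11,13]  [17,18]  [20,22]  [25,26]
[5,6] uncovered → point at 6; [11,13] uncovered → point at 13; [17,18] uncovered → point at 18; [20,22] uncovered → point at 22; [25,26] uncovered → point at 26.
Points: 6, 13, 18, 22, 26 (5 total).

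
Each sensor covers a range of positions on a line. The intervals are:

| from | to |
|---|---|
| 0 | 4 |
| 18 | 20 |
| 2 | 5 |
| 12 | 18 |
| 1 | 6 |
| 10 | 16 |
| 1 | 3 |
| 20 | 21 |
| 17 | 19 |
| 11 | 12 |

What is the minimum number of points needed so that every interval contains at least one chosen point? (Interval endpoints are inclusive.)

4

By right end: [1,3]  [0,4]  [2,5]  [1,6]  [11,12]  [10,16]  [12,18]  [17,19]  [18,20]  [20,21]
[1,3] uncovered → point at 3; [11,12] uncovered → point at 12; [17,19] uncovered → point at 19; [20,21] uncovered → point at 21.
Points: 3, 12, 19, 21 (4 total).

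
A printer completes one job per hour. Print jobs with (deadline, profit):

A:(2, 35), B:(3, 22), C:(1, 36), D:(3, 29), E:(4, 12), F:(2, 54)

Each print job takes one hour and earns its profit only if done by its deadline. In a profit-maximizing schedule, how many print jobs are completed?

By profit: F(d2,54), C(d1,36), A(d2,35), D(d3,29), B(d3,22), E(d4,12)
F→slot 2; C→slot 1; A skipped; D→slot 3; B skipped; E→slot 4.
4 of 6 scheduled.

4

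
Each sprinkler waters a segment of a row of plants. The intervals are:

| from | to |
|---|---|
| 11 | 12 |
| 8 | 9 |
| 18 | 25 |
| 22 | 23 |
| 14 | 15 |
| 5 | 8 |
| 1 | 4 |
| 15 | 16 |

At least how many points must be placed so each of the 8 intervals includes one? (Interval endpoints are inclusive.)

By right end: [1,4]  [5,8]  [8,9]  [11,12]  [14,15]  [15,16]  [22,23]  [18,25]
[1,4] uncovered → point at 4; [5,8] uncovered → point at 8; [11,12] uncovered → point at 12; [14,15] uncovered → point at 15; [22,23] uncovered → point at 23.
Points: 4, 8, 12, 15, 23 (5 total).

5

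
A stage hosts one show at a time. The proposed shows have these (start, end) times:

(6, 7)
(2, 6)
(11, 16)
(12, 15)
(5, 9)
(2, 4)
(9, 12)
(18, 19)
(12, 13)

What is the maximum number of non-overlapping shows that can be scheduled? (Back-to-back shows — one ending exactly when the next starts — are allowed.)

5

By end time: (2,4), (2,6), (6,7), (5,9), (9,12), (12,13), (12,15), (11,16), (18,19).
Pick (2,4); next start ≥ 4 → (6,7); next start ≥ 7 → (9,12); next start ≥ 12 → (12,13); next start ≥ 13 → (18,19).
Selected 5 shows.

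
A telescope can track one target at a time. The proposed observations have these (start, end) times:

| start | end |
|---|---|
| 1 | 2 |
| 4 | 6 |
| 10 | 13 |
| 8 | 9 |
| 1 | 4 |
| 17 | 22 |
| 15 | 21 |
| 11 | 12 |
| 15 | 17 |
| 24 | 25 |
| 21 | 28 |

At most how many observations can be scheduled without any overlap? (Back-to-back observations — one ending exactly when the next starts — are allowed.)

7

By end time: (1,2), (1,4), (4,6), (8,9), (11,12), (10,13), (15,17), (15,21), (17,22), (24,25), (21,28).
Pick (1,2); next start ≥ 2 → (4,6); next start ≥ 6 → (8,9); next start ≥ 9 → (11,12); next start ≥ 12 → (15,17); next start ≥ 17 → (17,22); next start ≥ 22 → (24,25).
Selected 7 observations.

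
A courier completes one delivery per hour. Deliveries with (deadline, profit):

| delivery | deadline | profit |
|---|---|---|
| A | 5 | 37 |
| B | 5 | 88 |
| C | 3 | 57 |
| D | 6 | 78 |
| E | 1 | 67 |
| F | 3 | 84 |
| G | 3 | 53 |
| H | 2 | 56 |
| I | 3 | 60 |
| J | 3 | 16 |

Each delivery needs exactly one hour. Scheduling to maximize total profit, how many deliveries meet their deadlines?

Take jobs in profit order; each goes to the latest open slot no later than its deadline.
Profit order: B=88 F=84 D=78 E=67 I=60 C=57 H=56 G=53 A=37 J=16
Assign: B→slot 5, F→slot 3, D→slot 6, E→slot 1, I→slot 2, C skipped, H skipped, G skipped, A→slot 4, J skipped.
Slots: [1:E] [2:I] [3:F] [4:A] [5:B] [6:D]
6 of 10 scheduled.

6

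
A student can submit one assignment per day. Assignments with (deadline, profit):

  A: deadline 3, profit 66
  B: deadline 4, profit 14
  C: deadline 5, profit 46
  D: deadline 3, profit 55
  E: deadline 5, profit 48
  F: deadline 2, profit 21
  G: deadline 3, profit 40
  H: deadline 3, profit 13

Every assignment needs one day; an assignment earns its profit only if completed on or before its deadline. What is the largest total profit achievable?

Take jobs in profit order; each goes to the latest open slot no later than its deadline.
By profit: A(d3,66), D(d3,55), E(d5,48), C(d5,46), G(d3,40), F(d2,21), B(d4,14), H(d3,13)
A→slot 3; D→slot 2; E→slot 5; C→slot 4; G→slot 1; F skipped; B skipped; H skipped.
Profit = 40 + 55 + 66 + 46 + 48 = 255

255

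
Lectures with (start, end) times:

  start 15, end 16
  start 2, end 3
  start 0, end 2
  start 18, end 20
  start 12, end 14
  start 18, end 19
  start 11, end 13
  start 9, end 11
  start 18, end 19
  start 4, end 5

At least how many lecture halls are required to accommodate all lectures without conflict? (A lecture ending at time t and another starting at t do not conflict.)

starts: [0, 2, 4, 9, 11, 12, 15, 18, 18, 18]
ends:   [2, 3, 5, 11, 13, 14, 16, 19, 19, 20]
s0→1 e2→0 s2→1 e3→0 s4→1 e5→0 s9→1 e11→0 s11→1 s12→2 e13→1 e14→0 s15→1 e16→0 s18→1 s18→2 s18→3  — peak 3.

3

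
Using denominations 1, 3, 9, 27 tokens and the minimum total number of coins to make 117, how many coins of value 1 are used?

0

Greedy: take as many of the largest coin as possible, then repeat with the remainder.
117 − 4×27→9 − 1×9→0
Count of 1: 0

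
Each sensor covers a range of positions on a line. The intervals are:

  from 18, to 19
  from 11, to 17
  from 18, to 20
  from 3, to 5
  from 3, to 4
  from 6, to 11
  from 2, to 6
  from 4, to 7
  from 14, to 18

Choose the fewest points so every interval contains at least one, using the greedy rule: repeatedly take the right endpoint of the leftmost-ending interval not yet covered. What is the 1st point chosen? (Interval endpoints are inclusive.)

By right end: [3,4]  [3,5]  [2,6]  [4,7]  [6,11]  [11,17]  [14,18]  [18,19]  [18,20]
[3,4] uncovered → point at 4; [6,11] uncovered → point at 11; [14,18] uncovered → point at 18.
Points: 4, 11, 18 (3 total).

4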